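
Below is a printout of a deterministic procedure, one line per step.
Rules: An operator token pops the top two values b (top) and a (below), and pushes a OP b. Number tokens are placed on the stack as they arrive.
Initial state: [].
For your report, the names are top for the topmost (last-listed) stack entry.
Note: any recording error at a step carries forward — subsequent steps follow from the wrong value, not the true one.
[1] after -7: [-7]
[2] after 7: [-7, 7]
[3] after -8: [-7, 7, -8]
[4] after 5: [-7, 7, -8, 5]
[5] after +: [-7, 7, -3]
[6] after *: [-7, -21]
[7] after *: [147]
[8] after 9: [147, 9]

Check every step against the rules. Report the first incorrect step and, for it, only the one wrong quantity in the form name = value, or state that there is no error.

Recomputing the run from the initial state:
step 1: [-7]
step 2: [-7, 7]
step 3: [-7, 7, -8]
step 4: [-7, 7, -8, 5]
step 5: [-7, 7, -3]
step 6: [-7, -21]
step 7: [147]
step 8: [147, 9]
This matches the printout at every step.

no error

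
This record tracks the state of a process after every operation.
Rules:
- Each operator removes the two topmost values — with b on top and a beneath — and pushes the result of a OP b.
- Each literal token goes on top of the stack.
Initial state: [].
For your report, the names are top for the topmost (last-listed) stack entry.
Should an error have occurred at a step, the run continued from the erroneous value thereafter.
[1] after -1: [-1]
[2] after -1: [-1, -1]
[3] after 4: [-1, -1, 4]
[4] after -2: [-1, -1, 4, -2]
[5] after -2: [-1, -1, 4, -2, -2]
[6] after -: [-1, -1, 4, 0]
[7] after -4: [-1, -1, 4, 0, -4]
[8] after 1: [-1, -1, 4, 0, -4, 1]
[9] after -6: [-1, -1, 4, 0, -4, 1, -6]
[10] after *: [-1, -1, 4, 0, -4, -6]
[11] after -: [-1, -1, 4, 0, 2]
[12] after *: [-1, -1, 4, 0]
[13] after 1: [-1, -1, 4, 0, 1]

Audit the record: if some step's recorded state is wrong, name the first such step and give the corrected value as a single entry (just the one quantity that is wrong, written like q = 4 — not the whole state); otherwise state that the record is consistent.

Recomputing the run from the initial state:
step 1: [-1]
step 2: [-1, -1]
step 3: [-1, -1, 4]
step 4: [-1, -1, 4, -2]
step 5: [-1, -1, 4, -2, -2]
step 6: [-1, -1, 4, 0]
step 7: [-1, -1, 4, 0, -4]
step 8: [-1, -1, 4, 0, -4, 1]
step 9: [-1, -1, 4, 0, -4, 1, -6]
step 10: [-1, -1, 4, 0, -4, -6]
step 11: [-1, -1, 4, 0, 2]
step 12: [-1, -1, 4, 0]
step 13: [-1, -1, 4, 0, 1]
This matches the record at every step.

no error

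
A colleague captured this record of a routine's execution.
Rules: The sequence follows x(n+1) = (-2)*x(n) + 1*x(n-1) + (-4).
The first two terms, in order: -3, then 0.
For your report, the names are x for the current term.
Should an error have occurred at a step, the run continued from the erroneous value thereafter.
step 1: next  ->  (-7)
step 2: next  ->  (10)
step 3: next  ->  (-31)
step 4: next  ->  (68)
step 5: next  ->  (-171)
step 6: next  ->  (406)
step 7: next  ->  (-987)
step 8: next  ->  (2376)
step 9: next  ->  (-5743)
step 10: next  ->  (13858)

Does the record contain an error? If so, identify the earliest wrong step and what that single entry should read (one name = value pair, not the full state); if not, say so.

no error

1. x = -2*(0) + (1)*(-3) + (-4) = -7 (matches)
2. x = -2*(-7) + (1)*(0) + (-4) = 10 (consistent with the record)
3. x = -2*(10) + (1)*(-7) + (-4) = -31 (checks out)
4. x = -2*(-31) + (1)*(10) + (-4) = 68 (no discrepancy)
5. x = -2*(68) + (1)*(-31) + (-4) = -171 (verified)
6. x = -2*(-171) + (1)*(68) + (-4) = 406 (exactly as logged)
7. x = -2*(406) + (1)*(-171) + (-4) = -987 (no discrepancy)
8. x = -2*(-987) + (1)*(406) + (-4) = 2376 (no discrepancy)
9. x = -2*(2376) + (1)*(-987) + (-4) = -5743 (exactly as logged)
10. x = -2*(-5743) + (1)*(2376) + (-4) = 13858 (matches)
All steps check out; nothing to correct.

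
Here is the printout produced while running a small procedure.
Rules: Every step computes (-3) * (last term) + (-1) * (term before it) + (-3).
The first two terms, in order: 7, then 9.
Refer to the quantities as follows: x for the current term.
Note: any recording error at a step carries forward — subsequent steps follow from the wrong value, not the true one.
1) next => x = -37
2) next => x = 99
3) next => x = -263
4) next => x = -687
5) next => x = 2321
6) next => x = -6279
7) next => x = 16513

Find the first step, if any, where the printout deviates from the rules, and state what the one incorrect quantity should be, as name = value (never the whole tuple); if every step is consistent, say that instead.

Recomputing the run from the initial state:
step 1: x = -37
step 2: x = 99
step 3: x = -263
step 4: x = 687
step 5: x = -1801
step 6: x = 4713
step 7: x = -12341
The first disagreement with the printout is at step 4, where the value should be x = 687.

step 4, x = 687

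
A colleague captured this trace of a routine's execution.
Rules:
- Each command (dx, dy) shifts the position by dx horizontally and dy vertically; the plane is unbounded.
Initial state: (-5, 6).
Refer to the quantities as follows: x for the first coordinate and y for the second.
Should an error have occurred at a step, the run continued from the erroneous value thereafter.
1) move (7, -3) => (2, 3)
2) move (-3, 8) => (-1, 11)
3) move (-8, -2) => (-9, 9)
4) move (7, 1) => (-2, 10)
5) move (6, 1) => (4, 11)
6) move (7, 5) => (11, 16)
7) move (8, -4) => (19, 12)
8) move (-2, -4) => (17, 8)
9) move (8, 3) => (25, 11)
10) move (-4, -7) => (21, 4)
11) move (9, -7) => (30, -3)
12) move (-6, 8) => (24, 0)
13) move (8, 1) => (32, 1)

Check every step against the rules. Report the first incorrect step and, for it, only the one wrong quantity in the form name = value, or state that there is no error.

Step 1: x = -5 + (7) = 2, y = 6 + (-3) = 3 — verified.
Step 2: x = 2 + (-3) = -1, y = 3 + (8) = 11 — matches.
Step 3: x = -1 + (-8) = -9, y = 11 + (-2) = 9 — matches.
Step 4: x = -9 + (7) = -2, y = 9 + (1) = 10 — exactly as logged.
Step 5: x = -2 + (6) = 4, y = 10 + (1) = 11 — checks out.
Step 6: x = 4 + (7) = 11, y = 11 + (5) = 16 — agrees with the trace.
Step 7: x = 11 + (8) = 19, y = 16 + (-4) = 12 — verified.
Step 8: x = 19 + (-2) = 17, y = 12 + (-4) = 8 — exactly as logged.
Step 9: x = 17 + (8) = 25, y = 8 + (3) = 11 — matches.
Step 10: x = 25 + (-4) = 21, y = 11 + (-7) = 4 — in agreement.
Step 11: x = 21 + (9) = 30, y = 4 + (-7) = -3 — matches.
Step 12: x = 30 + (-6) = 24, y = -3 + (8) = 5 — a discrepancy with the trace.
First incorrect step: 12; the correct value is y = 5.

step 12, y = 5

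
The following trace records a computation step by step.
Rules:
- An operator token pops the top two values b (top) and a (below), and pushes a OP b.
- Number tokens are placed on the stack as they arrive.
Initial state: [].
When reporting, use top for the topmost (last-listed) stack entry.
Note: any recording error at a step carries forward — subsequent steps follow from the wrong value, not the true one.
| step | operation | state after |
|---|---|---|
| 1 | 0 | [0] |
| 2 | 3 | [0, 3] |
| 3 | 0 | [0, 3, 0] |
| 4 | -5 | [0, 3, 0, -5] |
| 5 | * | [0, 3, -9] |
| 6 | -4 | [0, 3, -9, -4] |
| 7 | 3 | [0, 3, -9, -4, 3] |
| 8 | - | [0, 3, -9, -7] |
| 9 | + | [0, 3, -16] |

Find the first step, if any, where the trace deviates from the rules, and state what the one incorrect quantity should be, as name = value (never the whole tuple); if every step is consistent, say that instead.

Recomputing the run from the initial state:
step 1: [0]
step 2: [0, 3]
step 3: [0, 3, 0]
step 4: [0, 3, 0, -5]
step 5: [0, 3, 0]
step 6: [0, 3, 0, -4]
step 7: [0, 3, 0, -4, 3]
step 8: [0, 3, 0, -7]
step 9: [0, 3, -7]
The first disagreement with the trace is at step 5, where the value should be top = 0.

step 5, top = 0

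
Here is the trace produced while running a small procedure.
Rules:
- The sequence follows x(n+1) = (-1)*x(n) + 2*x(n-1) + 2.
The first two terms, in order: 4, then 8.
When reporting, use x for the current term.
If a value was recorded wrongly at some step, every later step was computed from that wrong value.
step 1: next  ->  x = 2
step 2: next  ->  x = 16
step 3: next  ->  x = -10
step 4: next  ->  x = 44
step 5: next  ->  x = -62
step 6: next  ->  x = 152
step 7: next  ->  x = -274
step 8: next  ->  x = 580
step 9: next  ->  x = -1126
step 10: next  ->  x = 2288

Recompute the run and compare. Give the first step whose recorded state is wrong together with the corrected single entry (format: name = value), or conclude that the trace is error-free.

no error

Step 1: x = -1*(8) + (2)*(4) + (2) = 2 — verified.
Step 2: x = -1*(2) + (2)*(8) + (2) = 16 — exactly as logged.
Step 3: x = -1*(16) + (2)*(2) + (2) = -10 — no discrepancy.
Step 4: x = -1*(-10) + (2)*(16) + (2) = 44 — agrees with the trace.
Step 5: x = -1*(44) + (2)*(-10) + (2) = -62 — in agreement.
Step 6: x = -1*(-62) + (2)*(44) + (2) = 152 — consistent with the trace.
Step 7: x = -1*(152) + (2)*(-62) + (2) = -274 — agrees with the trace.
Step 8: x = -1*(-274) + (2)*(152) + (2) = 580 — consistent with the trace.
Step 9: x = -1*(580) + (2)*(-274) + (2) = -1126 — verified.
Step 10: x = -1*(-1126) + (2)*(580) + (2) = 2288 — in agreement.
Each recorded entry agrees with the recomputation.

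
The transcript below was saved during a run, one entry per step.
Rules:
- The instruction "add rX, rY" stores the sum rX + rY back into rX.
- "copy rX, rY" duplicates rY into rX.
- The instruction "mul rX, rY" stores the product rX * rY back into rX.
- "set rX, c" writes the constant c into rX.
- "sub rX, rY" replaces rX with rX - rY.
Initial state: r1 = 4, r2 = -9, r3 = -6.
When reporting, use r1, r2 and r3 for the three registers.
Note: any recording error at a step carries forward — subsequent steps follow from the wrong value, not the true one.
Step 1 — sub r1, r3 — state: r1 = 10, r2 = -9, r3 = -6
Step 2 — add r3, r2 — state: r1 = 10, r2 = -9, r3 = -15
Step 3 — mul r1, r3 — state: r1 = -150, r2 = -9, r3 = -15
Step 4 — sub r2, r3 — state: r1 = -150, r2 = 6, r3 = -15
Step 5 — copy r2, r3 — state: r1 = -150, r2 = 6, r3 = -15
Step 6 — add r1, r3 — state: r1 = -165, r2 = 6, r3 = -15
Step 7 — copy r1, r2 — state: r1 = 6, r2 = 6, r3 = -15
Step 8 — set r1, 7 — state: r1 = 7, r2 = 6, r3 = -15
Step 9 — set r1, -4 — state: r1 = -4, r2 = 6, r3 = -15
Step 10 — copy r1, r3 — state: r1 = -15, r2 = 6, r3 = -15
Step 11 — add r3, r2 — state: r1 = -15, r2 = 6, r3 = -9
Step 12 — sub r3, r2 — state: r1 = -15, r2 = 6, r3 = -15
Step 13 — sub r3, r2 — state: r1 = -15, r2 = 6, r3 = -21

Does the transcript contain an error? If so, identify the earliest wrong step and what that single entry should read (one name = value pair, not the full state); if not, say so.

step 5, r2 = -15

Recomputing the run from the initial state:
step 1: r1 = 10, r2 = -9, r3 = -6
step 2: r1 = 10, r2 = -9, r3 = -15
step 3: r1 = -150, r2 = -9, r3 = -15
step 4: r1 = -150, r2 = 6, r3 = -15
step 5: r1 = -150, r2 = -15, r3 = -15
step 6: r1 = -165, r2 = -15, r3 = -15
step 7: r1 = -15, r2 = -15, r3 = -15
step 8: r1 = 7, r2 = -15, r3 = -15
step 9: r1 = -4, r2 = -15, r3 = -15
step 10: r1 = -15, r2 = -15, r3 = -15
step 11: r1 = -15, r2 = -15, r3 = -30
step 12: r1 = -15, r2 = -15, r3 = -15
step 13: r1 = -15, r2 = -15, r3 = 0
The first disagreement with the transcript is at step 5, where the value should be r2 = -15.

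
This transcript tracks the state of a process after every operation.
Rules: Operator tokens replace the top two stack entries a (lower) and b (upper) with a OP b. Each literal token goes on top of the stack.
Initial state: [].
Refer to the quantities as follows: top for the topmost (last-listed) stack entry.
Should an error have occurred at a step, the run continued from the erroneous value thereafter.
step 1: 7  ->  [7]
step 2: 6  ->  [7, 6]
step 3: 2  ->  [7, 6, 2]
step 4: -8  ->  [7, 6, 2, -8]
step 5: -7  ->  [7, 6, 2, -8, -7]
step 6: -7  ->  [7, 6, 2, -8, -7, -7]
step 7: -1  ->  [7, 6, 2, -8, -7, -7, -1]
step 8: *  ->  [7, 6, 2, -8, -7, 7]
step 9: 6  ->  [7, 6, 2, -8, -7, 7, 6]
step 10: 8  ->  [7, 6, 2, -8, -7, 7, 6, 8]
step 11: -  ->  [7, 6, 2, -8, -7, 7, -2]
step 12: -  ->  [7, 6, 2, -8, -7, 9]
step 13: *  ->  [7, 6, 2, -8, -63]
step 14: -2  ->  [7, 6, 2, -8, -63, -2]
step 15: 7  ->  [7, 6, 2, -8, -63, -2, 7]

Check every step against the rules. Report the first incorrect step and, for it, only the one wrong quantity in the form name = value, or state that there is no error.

no error

1. push 7: top = 7 (in agreement)
2. push 6: top = 6 (no discrepancy)
3. push 2: top = 2 (exactly as logged)
4. push -8: top = -8 (verified)
5. push -7: top = -7 (in agreement)
6. push -7: top = -7 (in agreement)
7. push -1: top = -1 (checks out)
8. -7 * -1 = 7 (confirmed correct)
9. push 6: top = 6 (in agreement)
10. push 8: top = 8 (verified)
11. 6 - 8 = -2 (same as recorded)
12. 7 - -2 = 9 (exactly as logged)
13. -7 * 9 = -63 (matches)
14. push -2: top = -2 (in agreement)
15. push 7: top = 7 (no discrepancy)
All steps check out; nothing to correct.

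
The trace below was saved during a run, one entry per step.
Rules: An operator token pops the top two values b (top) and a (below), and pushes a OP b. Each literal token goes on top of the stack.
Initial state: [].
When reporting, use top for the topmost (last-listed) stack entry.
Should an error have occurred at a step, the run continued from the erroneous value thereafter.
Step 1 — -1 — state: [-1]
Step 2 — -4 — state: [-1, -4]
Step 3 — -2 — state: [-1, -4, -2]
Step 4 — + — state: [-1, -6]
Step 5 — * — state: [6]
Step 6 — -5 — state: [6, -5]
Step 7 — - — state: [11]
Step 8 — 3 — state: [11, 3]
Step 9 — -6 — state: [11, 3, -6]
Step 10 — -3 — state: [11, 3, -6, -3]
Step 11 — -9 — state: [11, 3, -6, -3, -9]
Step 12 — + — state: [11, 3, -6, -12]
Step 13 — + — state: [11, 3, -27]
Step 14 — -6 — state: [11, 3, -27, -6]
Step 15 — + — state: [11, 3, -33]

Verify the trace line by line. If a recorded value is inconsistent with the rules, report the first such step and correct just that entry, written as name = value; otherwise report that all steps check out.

step 1: push -1: top = -1 -> verified
step 2: push -4: top = -4 -> same as recorded
step 3: push -2: top = -2 -> verified
step 4: -4 + -2 = -6 -> no discrepancy
step 5: -1 * -6 = 6 -> consistent with the trace
step 6: push -5: top = -5 -> consistent with the trace
step 7: 6 - -5 = 11 -> confirmed correct
step 8: push 3: top = 3 -> checks out
step 9: push -6: top = -6 -> confirmed correct
step 10: push -3: top = -3 -> checks out
step 11: push -9: top = -9 -> no discrepancy
step 12: -3 + -9 = -12 -> agrees with the trace
step 13: -6 + -12 = -18 -> the trace has a different value
The audit stops at step 13: the recorded entry is wrong and should be top = -18.

step 13, top = -18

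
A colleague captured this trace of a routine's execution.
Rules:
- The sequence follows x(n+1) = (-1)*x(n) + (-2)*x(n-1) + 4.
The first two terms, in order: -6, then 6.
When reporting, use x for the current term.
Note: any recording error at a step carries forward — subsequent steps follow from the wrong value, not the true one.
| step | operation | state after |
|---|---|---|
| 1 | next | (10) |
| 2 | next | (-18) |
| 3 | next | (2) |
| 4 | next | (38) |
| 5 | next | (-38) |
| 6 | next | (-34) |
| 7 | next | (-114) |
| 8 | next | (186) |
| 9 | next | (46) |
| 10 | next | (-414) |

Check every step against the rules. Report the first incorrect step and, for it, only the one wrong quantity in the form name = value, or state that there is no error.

step 7, x = 114

Step 1: x = -1*(6) + (-2)*(-6) + (4) = 10 — agrees with the trace.
Step 2: x = -1*(10) + (-2)*(6) + (4) = -18 — in agreement.
Step 3: x = -1*(-18) + (-2)*(10) + (4) = 2 — verified.
Step 4: x = -1*(2) + (-2)*(-18) + (4) = 38 — same as recorded.
Step 5: x = -1*(38) + (-2)*(2) + (4) = -38 — no discrepancy.
Step 6: x = -1*(-38) + (-2)*(38) + (4) = -34 — no discrepancy.
Step 7: x = -1*(-34) + (-2)*(-38) + (4) = 114 — the recorded entry deviates here.
The audit stops at step 7: the recorded entry is wrong and should be x = 114.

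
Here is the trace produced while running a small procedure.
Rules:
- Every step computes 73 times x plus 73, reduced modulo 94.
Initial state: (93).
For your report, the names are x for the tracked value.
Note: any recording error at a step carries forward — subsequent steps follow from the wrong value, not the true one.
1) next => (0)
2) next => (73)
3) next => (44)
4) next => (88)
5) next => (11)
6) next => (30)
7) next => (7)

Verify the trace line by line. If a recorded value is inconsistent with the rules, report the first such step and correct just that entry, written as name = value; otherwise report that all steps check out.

Recomputing the run from the initial state:
step 1: x = 0
step 2: x = 73
step 3: x = 44
step 4: x = 89
step 5: x = 84
step 6: x = 1
step 7: x = 52
The first disagreement with the trace is at step 4, where the value should be x = 89.

step 4, x = 89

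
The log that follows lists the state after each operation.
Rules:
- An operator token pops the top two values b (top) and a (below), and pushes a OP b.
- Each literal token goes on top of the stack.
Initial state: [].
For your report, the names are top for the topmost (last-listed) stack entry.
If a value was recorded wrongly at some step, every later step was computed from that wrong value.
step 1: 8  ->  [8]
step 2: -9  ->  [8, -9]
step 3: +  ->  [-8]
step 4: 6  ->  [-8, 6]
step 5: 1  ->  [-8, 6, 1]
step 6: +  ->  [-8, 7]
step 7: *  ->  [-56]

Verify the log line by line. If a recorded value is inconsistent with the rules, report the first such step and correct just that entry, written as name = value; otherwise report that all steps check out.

Step 1: push 8: top = 8 — confirmed correct.
Step 2: push -9: top = -9 — in agreement.
Step 3: 8 + -9 = -1 — the log has a different value.
Step 3 is the first one off; corrected, top = -1.

step 3, top = -1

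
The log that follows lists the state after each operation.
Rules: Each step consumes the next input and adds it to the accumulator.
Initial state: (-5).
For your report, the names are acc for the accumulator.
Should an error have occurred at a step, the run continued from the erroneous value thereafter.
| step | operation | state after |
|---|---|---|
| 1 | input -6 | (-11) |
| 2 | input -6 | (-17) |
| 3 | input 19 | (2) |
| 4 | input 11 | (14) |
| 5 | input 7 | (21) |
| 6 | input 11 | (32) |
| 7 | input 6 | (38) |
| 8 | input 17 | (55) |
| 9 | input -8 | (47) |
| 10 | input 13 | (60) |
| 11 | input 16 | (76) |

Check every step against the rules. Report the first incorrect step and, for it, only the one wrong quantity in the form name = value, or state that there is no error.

step 4, acc = 13

step 1: acc = -5 + -6 = -11 -> exactly as logged
step 2: acc = -11 + -6 = -17 -> exactly as logged
step 3: acc = -17 + 19 = 2 -> consistent with the log
step 4: acc = 2 + 11 = 13 -> first mismatch against the log
So the first discrepancy is step 4, where the right value is acc = 13.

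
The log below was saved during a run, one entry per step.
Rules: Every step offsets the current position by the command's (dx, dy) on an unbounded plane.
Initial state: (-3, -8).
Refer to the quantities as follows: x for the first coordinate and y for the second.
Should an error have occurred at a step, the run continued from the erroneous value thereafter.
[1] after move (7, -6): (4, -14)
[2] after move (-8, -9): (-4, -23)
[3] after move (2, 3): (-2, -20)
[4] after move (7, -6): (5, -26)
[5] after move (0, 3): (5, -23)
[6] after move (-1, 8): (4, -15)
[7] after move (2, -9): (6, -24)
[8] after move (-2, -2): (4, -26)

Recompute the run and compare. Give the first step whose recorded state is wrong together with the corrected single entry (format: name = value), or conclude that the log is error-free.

no error

Recomputing the run from the initial state:
step 1: x = 4, y = -14
step 2: x = -4, y = -23
step 3: x = -2, y = -20
step 4: x = 5, y = -26
step 5: x = 5, y = -23
step 6: x = 4, y = -15
step 7: x = 6, y = -24
step 8: x = 4, y = -26
This matches the log at every step.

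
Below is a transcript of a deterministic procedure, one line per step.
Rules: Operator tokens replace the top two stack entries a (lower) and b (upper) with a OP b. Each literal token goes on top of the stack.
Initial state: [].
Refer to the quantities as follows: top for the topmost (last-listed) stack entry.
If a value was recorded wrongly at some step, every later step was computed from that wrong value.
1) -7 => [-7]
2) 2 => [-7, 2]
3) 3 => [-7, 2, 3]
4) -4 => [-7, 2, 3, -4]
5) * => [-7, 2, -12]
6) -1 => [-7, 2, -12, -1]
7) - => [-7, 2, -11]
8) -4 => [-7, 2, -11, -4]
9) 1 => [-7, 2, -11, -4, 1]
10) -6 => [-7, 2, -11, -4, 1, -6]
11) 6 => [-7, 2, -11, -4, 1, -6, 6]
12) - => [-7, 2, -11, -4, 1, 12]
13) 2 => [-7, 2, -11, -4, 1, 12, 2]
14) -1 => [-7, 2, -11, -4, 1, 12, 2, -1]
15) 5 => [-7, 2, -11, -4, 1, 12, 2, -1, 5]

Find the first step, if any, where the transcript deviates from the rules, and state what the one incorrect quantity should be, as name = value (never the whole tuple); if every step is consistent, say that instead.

step 12, top = -12

step 1: push -7: top = -7 -> same as recorded
step 2: push 2: top = 2 -> in agreement
step 3: push 3: top = 3 -> confirmed correct
step 4: push -4: top = -4 -> no discrepancy
step 5: 3 * -4 = -12 -> in agreement
step 6: push -1: top = -1 -> checks out
step 7: -12 - -1 = -11 -> exactly as logged
step 8: push -4: top = -4 -> verified
step 9: push 1: top = 1 -> agrees with the transcript
step 10: push -6: top = -6 -> in agreement
step 11: push 6: top = 6 -> same as recorded
step 12: -6 - 6 = -12 -> the entry is off here
The earliest wrong entry is at step 12: it should read top = -12.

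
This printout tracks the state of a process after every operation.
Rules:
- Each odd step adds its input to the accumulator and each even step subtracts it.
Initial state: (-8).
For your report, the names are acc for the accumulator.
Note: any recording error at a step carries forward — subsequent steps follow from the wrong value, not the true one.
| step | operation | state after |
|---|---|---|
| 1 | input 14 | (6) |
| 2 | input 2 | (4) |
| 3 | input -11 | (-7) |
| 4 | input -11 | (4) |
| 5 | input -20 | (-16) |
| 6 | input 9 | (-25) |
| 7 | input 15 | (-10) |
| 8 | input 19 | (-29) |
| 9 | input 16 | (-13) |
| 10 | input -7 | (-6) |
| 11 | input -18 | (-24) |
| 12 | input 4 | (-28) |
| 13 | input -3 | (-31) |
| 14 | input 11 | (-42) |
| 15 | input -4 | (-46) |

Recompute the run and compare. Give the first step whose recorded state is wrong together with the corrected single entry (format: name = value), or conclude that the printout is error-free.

no error

Step 1: acc = -8 + 14 = 6 — consistent with the printout.
Step 2: acc = 6 - 2 = 4 — checks out.
Step 3: acc = 4 + -11 = -7 — same as recorded.
Step 4: acc = -7 - -11 = 4 — checks out.
Step 5: acc = 4 + -20 = -16 — consistent with the printout.
Step 6: acc = -16 - 9 = -25 — agrees with the printout.
Step 7: acc = -25 + 15 = -10 — same as recorded.
Step 8: acc = -10 - 19 = -29 — consistent with the printout.
Step 9: acc = -29 + 16 = -13 — agrees with the printout.
Step 10: acc = -13 - -7 = -6 — confirmed correct.
Step 11: acc = -6 + -18 = -24 — verified.
Step 12: acc = -24 - 4 = -28 — exactly as logged.
Step 13: acc = -28 + -3 = -31 — matches.
Step 14: acc = -31 - 11 = -42 — verified.
Step 15: acc = -42 + -4 = -46 — no discrepancy.
All steps check out; nothing to correct.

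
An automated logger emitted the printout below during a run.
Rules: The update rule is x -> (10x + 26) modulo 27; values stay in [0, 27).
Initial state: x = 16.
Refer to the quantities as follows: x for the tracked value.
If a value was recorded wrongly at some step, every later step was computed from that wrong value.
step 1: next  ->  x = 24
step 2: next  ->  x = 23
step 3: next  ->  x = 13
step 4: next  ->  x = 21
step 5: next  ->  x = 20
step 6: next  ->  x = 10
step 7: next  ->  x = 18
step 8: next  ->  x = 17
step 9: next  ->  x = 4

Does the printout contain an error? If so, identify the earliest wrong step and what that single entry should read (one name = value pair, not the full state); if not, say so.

Recomputing the run from the initial state:
step 1: x = 24
step 2: x = 23
step 3: x = 13
step 4: x = 21
step 5: x = 20
step 6: x = 10
step 7: x = 18
step 8: x = 17
step 9: x = 7
The first disagreement with the printout is at step 9, where the value should be x = 7.

step 9, x = 7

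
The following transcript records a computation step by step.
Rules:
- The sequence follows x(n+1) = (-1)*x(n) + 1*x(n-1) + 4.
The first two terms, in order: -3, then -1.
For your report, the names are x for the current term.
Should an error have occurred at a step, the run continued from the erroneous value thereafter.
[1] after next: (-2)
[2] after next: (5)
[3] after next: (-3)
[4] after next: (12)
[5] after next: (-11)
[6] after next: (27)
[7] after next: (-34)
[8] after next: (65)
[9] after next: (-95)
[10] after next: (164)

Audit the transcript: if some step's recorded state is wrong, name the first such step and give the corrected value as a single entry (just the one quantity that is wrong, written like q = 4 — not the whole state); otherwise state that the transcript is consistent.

Step 1: x = -1*(-1) + (1)*(-3) + (4) = 2 — a discrepancy with the transcript.
The audit stops at step 1: the recorded entry is wrong and should be x = 2.

step 1, x = 2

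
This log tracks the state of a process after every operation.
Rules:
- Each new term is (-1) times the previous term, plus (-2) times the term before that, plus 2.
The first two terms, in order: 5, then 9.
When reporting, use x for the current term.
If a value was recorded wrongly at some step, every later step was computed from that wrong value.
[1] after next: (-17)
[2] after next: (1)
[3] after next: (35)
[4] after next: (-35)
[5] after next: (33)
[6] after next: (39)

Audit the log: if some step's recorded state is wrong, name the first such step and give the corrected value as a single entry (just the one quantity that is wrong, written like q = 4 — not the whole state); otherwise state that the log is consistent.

step 5, x = -33

1. x = -1*(9) + (-2)*(5) + (2) = -17 (in agreement)
2. x = -1*(-17) + (-2)*(9) + (2) = 1 (in agreement)
3. x = -1*(1) + (-2)*(-17) + (2) = 35 (no discrepancy)
4. x = -1*(35) + (-2)*(1) + (2) = -35 (confirmed correct)
5. x = -1*(-35) + (-2)*(35) + (2) = -33 (the log disagrees here)
Step 5 is the first one off; corrected, x = -33.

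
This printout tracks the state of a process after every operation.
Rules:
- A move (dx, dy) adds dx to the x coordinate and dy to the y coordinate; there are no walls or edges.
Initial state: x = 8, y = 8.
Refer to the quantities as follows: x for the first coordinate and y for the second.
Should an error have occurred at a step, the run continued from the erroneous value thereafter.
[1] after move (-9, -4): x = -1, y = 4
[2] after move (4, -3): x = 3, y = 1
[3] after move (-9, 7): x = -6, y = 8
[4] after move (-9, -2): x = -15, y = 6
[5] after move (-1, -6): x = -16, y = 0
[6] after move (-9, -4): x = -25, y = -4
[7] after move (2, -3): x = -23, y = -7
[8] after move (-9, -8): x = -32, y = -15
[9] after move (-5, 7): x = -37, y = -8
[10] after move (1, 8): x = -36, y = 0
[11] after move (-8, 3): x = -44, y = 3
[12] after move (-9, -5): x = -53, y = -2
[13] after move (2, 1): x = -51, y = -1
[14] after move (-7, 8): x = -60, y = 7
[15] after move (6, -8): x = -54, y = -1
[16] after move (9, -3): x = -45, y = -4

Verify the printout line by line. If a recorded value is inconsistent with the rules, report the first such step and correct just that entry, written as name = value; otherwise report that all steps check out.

Recomputing the run from the initial state:
step 1: x = -1, y = 4
step 2: x = 3, y = 1
step 3: x = -6, y = 8
step 4: x = -15, y = 6
step 5: x = -16, y = 0
step 6: x = -25, y = -4
step 7: x = -23, y = -7
step 8: x = -32, y = -15
step 9: x = -37, y = -8
step 10: x = -36, y = 0
step 11: x = -44, y = 3
step 12: x = -53, y = -2
step 13: x = -51, y = -1
step 14: x = -58, y = 7
step 15: x = -52, y = -1
step 16: x = -43, y = -4
The first disagreement with the printout is at step 14, where the value should be x = -58.

step 14, x = -58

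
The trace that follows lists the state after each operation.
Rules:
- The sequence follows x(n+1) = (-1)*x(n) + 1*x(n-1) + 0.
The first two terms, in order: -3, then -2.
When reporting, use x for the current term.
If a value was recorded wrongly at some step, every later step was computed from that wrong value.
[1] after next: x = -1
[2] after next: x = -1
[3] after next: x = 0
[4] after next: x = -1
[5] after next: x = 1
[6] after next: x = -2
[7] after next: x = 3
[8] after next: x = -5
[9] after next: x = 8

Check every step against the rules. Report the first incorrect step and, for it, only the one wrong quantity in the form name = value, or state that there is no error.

step 1: x = -1*(-2) + (1)*(-3) + (0) = -1 -> no discrepancy
step 2: x = -1*(-1) + (1)*(-2) + (0) = -1 -> consistent with the trace
step 3: x = -1*(-1) + (1)*(-1) + (0) = 0 -> same as recorded
step 4: x = -1*(0) + (1)*(-1) + (0) = -1 -> confirmed correct
step 5: x = -1*(-1) + (1)*(0) + (0) = 1 -> matches
step 6: x = -1*(1) + (1)*(-1) + (0) = -2 -> checks out
step 7: x = -1*(-2) + (1)*(1) + (0) = 3 -> agrees with the trace
step 8: x = -1*(3) + (1)*(-2) + (0) = -5 -> matches
step 9: x = -1*(-5) + (1)*(3) + (0) = 8 -> no discrepancy
Each recorded entry agrees with the recomputation.

no error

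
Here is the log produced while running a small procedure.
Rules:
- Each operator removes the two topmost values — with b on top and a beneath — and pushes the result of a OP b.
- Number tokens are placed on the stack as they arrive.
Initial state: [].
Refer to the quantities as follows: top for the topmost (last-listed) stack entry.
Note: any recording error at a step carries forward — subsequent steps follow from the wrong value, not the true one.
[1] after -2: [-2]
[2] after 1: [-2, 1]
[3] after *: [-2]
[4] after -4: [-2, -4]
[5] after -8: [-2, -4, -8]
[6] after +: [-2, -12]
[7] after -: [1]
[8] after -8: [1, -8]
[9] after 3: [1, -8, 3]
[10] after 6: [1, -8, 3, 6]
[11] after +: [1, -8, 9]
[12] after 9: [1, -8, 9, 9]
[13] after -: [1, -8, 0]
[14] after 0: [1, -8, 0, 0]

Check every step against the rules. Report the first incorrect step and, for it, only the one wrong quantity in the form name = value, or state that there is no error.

step 7, top = 10

Recomputing the run from the initial state:
step 1: [-2]
step 2: [-2, 1]
step 3: [-2]
step 4: [-2, -4]
step 5: [-2, -4, -8]
step 6: [-2, -12]
step 7: [10]
step 8: [10, -8]
step 9: [10, -8, 3]
step 10: [10, -8, 3, 6]
step 11: [10, -8, 9]
step 12: [10, -8, 9, 9]
step 13: [10, -8, 0]
step 14: [10, -8, 0, 0]
The first disagreement with the log is at step 7, where the value should be top = 10.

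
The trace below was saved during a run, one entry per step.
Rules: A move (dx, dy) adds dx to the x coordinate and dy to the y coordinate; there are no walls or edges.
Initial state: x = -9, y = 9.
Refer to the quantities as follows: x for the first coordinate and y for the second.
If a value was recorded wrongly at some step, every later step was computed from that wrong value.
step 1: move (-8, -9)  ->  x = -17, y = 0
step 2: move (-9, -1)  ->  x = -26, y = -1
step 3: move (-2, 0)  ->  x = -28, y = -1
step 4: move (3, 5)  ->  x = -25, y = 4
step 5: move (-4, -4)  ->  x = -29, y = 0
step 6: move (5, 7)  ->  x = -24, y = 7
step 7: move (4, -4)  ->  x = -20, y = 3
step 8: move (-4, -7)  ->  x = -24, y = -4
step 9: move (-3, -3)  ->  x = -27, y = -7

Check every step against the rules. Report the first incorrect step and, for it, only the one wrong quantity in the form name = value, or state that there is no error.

Recomputing the run from the initial state:
step 1: x = -17, y = 0
step 2: x = -26, y = -1
step 3: x = -28, y = -1
step 4: x = -25, y = 4
step 5: x = -29, y = 0
step 6: x = -24, y = 7
step 7: x = -20, y = 3
step 8: x = -24, y = -4
step 9: x = -27, y = -7
This matches the trace at every step.

no error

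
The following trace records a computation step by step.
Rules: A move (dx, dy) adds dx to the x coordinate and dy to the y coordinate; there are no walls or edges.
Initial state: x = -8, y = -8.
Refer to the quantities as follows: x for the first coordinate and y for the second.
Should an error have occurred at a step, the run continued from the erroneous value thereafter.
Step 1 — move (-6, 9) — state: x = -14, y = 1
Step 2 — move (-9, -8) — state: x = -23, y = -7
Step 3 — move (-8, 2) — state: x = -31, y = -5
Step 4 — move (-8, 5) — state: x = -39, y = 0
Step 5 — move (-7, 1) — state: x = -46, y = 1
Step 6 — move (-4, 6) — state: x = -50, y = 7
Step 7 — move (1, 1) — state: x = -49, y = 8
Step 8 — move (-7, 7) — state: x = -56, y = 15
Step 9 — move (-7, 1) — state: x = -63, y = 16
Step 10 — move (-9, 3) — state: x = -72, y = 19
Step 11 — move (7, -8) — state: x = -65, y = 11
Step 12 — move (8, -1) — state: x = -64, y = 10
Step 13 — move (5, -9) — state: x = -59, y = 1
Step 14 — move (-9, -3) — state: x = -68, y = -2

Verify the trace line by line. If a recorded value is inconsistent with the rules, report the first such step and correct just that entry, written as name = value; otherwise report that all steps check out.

step 12, x = -57

Step 1: x = -8 + (-6) = -14, y = -8 + (9) = 1 — checks out.
Step 2: x = -14 + (-9) = -23, y = 1 + (-8) = -7 — verified.
Step 3: x = -23 + (-8) = -31, y = -7 + (2) = -5 — exactly as logged.
Step 4: x = -31 + (-8) = -39, y = -5 + (5) = 0 — same as recorded.
Step 5: x = -39 + (-7) = -46, y = 0 + (1) = 1 — confirmed correct.
Step 6: x = -46 + (-4) = -50, y = 1 + (6) = 7 — exactly as logged.
Step 7: x = -50 + (1) = -49, y = 7 + (1) = 8 — confirmed correct.
Step 8: x = -49 + (-7) = -56, y = 8 + (7) = 15 — exactly as logged.
Step 9: x = -56 + (-7) = -63, y = 15 + (1) = 16 — exactly as logged.
Step 10: x = -63 + (-9) = -72, y = 16 + (3) = 19 — verified.
Step 11: x = -72 + (7) = -65, y = 19 + (-8) = 11 — consistent with the trace.
Step 12: x = -65 + (8) = -57, y = 11 + (-1) = 10 — this is not what the trace shows.
Conclusion: step 12 carries the first error; the entry should be x = -57.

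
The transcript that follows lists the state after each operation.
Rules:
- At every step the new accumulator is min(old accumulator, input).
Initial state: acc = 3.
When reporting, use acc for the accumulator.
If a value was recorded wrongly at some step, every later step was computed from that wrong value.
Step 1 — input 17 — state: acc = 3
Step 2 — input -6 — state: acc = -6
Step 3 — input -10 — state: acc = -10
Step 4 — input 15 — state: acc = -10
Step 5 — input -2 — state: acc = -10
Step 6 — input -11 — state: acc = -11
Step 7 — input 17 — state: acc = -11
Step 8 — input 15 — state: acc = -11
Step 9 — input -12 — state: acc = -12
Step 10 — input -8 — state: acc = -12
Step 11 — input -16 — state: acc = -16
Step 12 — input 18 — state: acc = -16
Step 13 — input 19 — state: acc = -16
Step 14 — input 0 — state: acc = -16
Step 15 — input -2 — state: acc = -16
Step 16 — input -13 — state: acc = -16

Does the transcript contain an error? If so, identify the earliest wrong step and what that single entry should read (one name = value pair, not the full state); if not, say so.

no error

1. acc = min(3, 17) = 3 (exactly as logged)
2. acc = min(3, -6) = -6 (agrees with the transcript)
3. acc = min(-6, -10) = -10 (consistent with the transcript)
4. acc = min(-10, 15) = -10 (matches)
5. acc = min(-10, -2) = -10 (exactly as logged)
6. acc = min(-10, -11) = -11 (checks out)
7. acc = min(-11, 17) = -11 (matches)
8. acc = min(-11, 15) = -11 (agrees with the transcript)
9. acc = min(-11, -12) = -12 (same as recorded)
10. acc = min(-12, -8) = -12 (same as recorded)
11. acc = min(-12, -16) = -16 (matches)
12. acc = min(-16, 18) = -16 (consistent with the transcript)
13. acc = min(-16, 19) = -16 (matches)
14. acc = min(-16, 0) = -16 (verified)
15. acc = min(-16, -2) = -16 (agrees with the transcript)
16. acc = min(-16, -13) = -16 (same as recorded)
The recomputation confirms every line.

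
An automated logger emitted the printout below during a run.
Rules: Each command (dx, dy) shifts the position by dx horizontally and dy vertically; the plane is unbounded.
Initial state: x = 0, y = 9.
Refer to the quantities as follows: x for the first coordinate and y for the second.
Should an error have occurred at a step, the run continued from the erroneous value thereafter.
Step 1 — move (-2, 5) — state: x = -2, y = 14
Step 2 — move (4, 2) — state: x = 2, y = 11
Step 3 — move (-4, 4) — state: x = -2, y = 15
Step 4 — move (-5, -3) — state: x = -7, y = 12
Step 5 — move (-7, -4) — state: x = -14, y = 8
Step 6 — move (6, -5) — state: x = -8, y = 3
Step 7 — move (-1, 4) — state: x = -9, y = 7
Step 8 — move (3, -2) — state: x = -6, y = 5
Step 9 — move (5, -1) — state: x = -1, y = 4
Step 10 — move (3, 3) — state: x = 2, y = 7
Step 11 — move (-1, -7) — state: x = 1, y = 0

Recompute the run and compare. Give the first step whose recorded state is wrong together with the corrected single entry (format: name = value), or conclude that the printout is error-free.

step 2, y = 16

1. x = 0 + (-2) = -2, y = 9 + (5) = 14 (same as recorded)
2. x = -2 + (4) = 2, y = 14 + (2) = 16 (not what was recorded)
The audit stops at step 2: the recorded entry is wrong and should be y = 16.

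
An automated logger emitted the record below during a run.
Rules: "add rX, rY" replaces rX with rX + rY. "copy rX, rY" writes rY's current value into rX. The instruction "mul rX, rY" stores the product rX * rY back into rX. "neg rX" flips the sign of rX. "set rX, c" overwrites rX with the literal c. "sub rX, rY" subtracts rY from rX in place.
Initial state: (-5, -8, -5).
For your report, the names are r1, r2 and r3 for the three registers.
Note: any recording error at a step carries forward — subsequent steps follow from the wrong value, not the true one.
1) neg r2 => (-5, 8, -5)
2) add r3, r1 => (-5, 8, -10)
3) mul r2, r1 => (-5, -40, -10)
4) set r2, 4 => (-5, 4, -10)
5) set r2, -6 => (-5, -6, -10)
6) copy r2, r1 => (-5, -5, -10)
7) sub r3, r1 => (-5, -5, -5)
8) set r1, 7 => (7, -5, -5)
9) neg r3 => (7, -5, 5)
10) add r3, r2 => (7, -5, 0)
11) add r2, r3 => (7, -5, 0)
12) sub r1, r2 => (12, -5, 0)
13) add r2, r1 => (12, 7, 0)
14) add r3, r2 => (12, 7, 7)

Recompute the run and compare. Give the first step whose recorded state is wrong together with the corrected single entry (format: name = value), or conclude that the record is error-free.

no error

Recomputing the run from the initial state:
step 1: r1 = -5, r2 = 8, r3 = -5
step 2: r1 = -5, r2 = 8, r3 = -10
step 3: r1 = -5, r2 = -40, r3 = -10
step 4: r1 = -5, r2 = 4, r3 = -10
step 5: r1 = -5, r2 = -6, r3 = -10
step 6: r1 = -5, r2 = -5, r3 = -10
step 7: r1 = -5, r2 = -5, r3 = -5
step 8: r1 = 7, r2 = -5, r3 = -5
step 9: r1 = 7, r2 = -5, r3 = 5
step 10: r1 = 7, r2 = -5, r3 = 0
step 11: r1 = 7, r2 = -5, r3 = 0
step 12: r1 = 12, r2 = -5, r3 = 0
step 13: r1 = 12, r2 = 7, r3 = 0
step 14: r1 = 12, r2 = 7, r3 = 7
This matches the record at every step.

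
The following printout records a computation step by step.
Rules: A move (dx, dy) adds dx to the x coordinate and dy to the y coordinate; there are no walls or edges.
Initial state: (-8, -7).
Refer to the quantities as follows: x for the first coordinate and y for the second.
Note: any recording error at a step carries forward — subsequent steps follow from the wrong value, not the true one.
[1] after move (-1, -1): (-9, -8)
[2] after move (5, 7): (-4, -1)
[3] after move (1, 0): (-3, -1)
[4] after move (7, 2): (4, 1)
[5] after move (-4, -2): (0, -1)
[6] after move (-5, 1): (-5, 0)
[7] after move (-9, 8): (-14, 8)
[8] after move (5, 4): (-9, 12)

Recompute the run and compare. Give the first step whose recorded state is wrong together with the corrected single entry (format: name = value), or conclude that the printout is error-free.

no error

step 1: x = -8 + (-1) = -9, y = -7 + (-1) = -8 -> confirmed correct
step 2: x = -9 + (5) = -4, y = -8 + (7) = -1 -> confirmed correct
step 3: x = -4 + (1) = -3, y = -1 + (0) = -1 -> consistent with the printout
step 4: x = -3 + (7) = 4, y = -1 + (2) = 1 -> no discrepancy
step 5: x = 4 + (-4) = 0, y = 1 + (-2) = -1 -> no discrepancy
step 6: x = 0 + (-5) = -5, y = -1 + (1) = 0 -> agrees with the printout
step 7: x = -5 + (-9) = -14, y = 0 + (8) = 8 -> matches
step 8: x = -14 + (5) = -9, y = 8 + (4) = 12 -> no discrepancy
Every step is consistent.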